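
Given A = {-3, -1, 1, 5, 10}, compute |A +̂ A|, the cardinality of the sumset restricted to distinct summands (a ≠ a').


Restricted sumset: A +̂ A = {a + a' : a ∈ A, a' ∈ A, a ≠ a'}.
Equivalently, take A + A and drop any sum 2a that is achievable ONLY as a + a for a ∈ A (i.e. sums representable only with equal summands).
Enumerate pairs (a, a') with a < a' (symmetric, so each unordered pair gives one sum; this covers all a ≠ a'):
  -3 + -1 = -4
  -3 + 1 = -2
  -3 + 5 = 2
  -3 + 10 = 7
  -1 + 1 = 0
  -1 + 5 = 4
  -1 + 10 = 9
  1 + 5 = 6
  1 + 10 = 11
  5 + 10 = 15
Collected distinct sums: {-4, -2, 0, 2, 4, 6, 7, 9, 11, 15}
|A +̂ A| = 10
(Reference bound: |A +̂ A| ≥ 2|A| - 3 for |A| ≥ 2, with |A| = 5 giving ≥ 7.)

|A +̂ A| = 10


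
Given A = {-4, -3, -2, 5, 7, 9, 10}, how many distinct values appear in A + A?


A + A = {a + a' : a, a' ∈ A}; |A| = 7.
General bounds: 2|A| - 1 ≤ |A + A| ≤ |A|(|A|+1)/2, i.e. 13 ≤ |A + A| ≤ 28.
Lower bound 2|A|-1 is attained iff A is an arithmetic progression.
Enumerate sums a + a' for a ≤ a' (symmetric, so this suffices):
a = -4: -4+-4=-8, -4+-3=-7, -4+-2=-6, -4+5=1, -4+7=3, -4+9=5, -4+10=6
a = -3: -3+-3=-6, -3+-2=-5, -3+5=2, -3+7=4, -3+9=6, -3+10=7
a = -2: -2+-2=-4, -2+5=3, -2+7=5, -2+9=7, -2+10=8
a = 5: 5+5=10, 5+7=12, 5+9=14, 5+10=15
a = 7: 7+7=14, 7+9=16, 7+10=17
a = 9: 9+9=18, 9+10=19
a = 10: 10+10=20
Distinct sums: {-8, -7, -6, -5, -4, 1, 2, 3, 4, 5, 6, 7, 8, 10, 12, 14, 15, 16, 17, 18, 19, 20}
|A + A| = 22

|A + A| = 22


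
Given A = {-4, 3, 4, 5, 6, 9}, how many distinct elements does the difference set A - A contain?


A - A = {a - a' : a, a' ∈ A}; |A| = 6.
Bounds: 2|A|-1 ≤ |A - A| ≤ |A|² - |A| + 1, i.e. 11 ≤ |A - A| ≤ 31.
Note: 0 ∈ A - A always (from a - a). The set is symmetric: if d ∈ A - A then -d ∈ A - A.
Enumerate nonzero differences d = a - a' with a > a' (then include -d):
Positive differences: {1, 2, 3, 4, 5, 6, 7, 8, 9, 10, 13}
Full difference set: {0} ∪ (positive diffs) ∪ (negative diffs).
|A - A| = 1 + 2·11 = 23 (matches direct enumeration: 23).

|A - A| = 23


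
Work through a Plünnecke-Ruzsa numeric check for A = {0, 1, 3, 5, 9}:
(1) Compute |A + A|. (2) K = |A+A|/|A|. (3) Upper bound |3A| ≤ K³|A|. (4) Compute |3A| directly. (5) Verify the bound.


|A| = 5.
Step 1: Compute A + A by enumerating all 25 pairs.
A + A = {0, 1, 2, 3, 4, 5, 6, 8, 9, 10, 12, 14, 18}, so |A + A| = 13.
Step 2: Doubling constant K = |A + A|/|A| = 13/5 = 13/5 ≈ 2.6000.
Step 3: Plünnecke-Ruzsa gives |3A| ≤ K³·|A| = (2.6000)³ · 5 ≈ 87.8800.
Step 4: Compute 3A = A + A + A directly by enumerating all triples (a,b,c) ∈ A³; |3A| = 22.
Step 5: Check 22 ≤ 87.8800? Yes ✓.

K = 13/5, Plünnecke-Ruzsa bound K³|A| ≈ 87.8800, |3A| = 22, inequality holds.


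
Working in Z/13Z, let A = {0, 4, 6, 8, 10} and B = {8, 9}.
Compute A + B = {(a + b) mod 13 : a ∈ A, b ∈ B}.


Work in Z/13Z: reduce every sum a + b modulo 13.
Enumerate all 10 pairs:
a = 0: 0+8=8, 0+9=9
a = 4: 4+8=12, 4+9=0
a = 6: 6+8=1, 6+9=2
a = 8: 8+8=3, 8+9=4
a = 10: 10+8=5, 10+9=6
Distinct residues collected: {0, 1, 2, 3, 4, 5, 6, 8, 9, 12}
|A + B| = 10 (out of 13 total residues).

A + B = {0, 1, 2, 3, 4, 5, 6, 8, 9, 12}


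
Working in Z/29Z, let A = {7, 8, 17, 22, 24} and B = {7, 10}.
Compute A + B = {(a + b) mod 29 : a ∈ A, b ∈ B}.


Work in Z/29Z: reduce every sum a + b modulo 29.
Enumerate all 10 pairs:
a = 7: 7+7=14, 7+10=17
a = 8: 8+7=15, 8+10=18
a = 17: 17+7=24, 17+10=27
a = 22: 22+7=0, 22+10=3
a = 24: 24+7=2, 24+10=5
Distinct residues collected: {0, 2, 3, 5, 14, 15, 17, 18, 24, 27}
|A + B| = 10 (out of 29 total residues).

A + B = {0, 2, 3, 5, 14, 15, 17, 18, 24, 27}


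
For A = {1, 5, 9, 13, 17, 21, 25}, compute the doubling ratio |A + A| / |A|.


|A| = 7.
Compute A + A by enumerating all 49 pairs.
A + A = {2, 6, 10, 14, 18, 22, 26, 30, 34, 38, 42, 46, 50}, so |A + A| = 13.
K = |A + A| / |A| = 13/7 (already in lowest terms) ≈ 1.8571.
Reference: AP of size 7 gives K = 13/7 ≈ 1.8571; a fully generic set of size 7 gives K ≈ 4.0000.

|A| = 7, |A + A| = 13, K = 13/7.


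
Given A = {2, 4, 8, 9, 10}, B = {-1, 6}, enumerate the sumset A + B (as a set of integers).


A + B = {a + b : a ∈ A, b ∈ B}.
Enumerate all |A|·|B| = 5·2 = 10 pairs (a, b) and collect distinct sums.
a = 2: 2+-1=1, 2+6=8
a = 4: 4+-1=3, 4+6=10
a = 8: 8+-1=7, 8+6=14
a = 9: 9+-1=8, 9+6=15
a = 10: 10+-1=9, 10+6=16
Collecting distinct sums: A + B = {1, 3, 7, 8, 9, 10, 14, 15, 16}
|A + B| = 9

A + B = {1, 3, 7, 8, 9, 10, 14, 15, 16}


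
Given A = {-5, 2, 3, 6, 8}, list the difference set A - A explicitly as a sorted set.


A - A = {a - a' : a, a' ∈ A}.
Compute a - a' for each ordered pair (a, a'):
a = -5: -5--5=0, -5-2=-7, -5-3=-8, -5-6=-11, -5-8=-13
a = 2: 2--5=7, 2-2=0, 2-3=-1, 2-6=-4, 2-8=-6
a = 3: 3--5=8, 3-2=1, 3-3=0, 3-6=-3, 3-8=-5
a = 6: 6--5=11, 6-2=4, 6-3=3, 6-6=0, 6-8=-2
a = 8: 8--5=13, 8-2=6, 8-3=5, 8-6=2, 8-8=0
Collecting distinct values (and noting 0 appears from a-a):
A - A = {-13, -11, -8, -7, -6, -5, -4, -3, -2, -1, 0, 1, 2, 3, 4, 5, 6, 7, 8, 11, 13}
|A - A| = 21

A - A = {-13, -11, -8, -7, -6, -5, -4, -3, -2, -1, 0, 1, 2, 3, 4, 5, 6, 7, 8, 11, 13}


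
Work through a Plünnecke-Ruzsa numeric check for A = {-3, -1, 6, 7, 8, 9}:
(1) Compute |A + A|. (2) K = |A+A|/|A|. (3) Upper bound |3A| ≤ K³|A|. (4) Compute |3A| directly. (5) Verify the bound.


|A| = 6.
Step 1: Compute A + A by enumerating all 36 pairs.
A + A = {-6, -4, -2, 3, 4, 5, 6, 7, 8, 12, 13, 14, 15, 16, 17, 18}, so |A + A| = 16.
Step 2: Doubling constant K = |A + A|/|A| = 16/6 = 16/6 ≈ 2.6667.
Step 3: Plünnecke-Ruzsa gives |3A| ≤ K³·|A| = (2.6667)³ · 6 ≈ 113.7778.
Step 4: Compute 3A = A + A + A directly by enumerating all triples (a,b,c) ∈ A³; |3A| = 31.
Step 5: Check 31 ≤ 113.7778? Yes ✓.

K = 16/6, Plünnecke-Ruzsa bound K³|A| ≈ 113.7778, |3A| = 31, inequality holds.


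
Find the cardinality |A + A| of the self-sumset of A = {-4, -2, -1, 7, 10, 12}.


A + A = {a + a' : a, a' ∈ A}; |A| = 6.
General bounds: 2|A| - 1 ≤ |A + A| ≤ |A|(|A|+1)/2, i.e. 11 ≤ |A + A| ≤ 21.
Lower bound 2|A|-1 is attained iff A is an arithmetic progression.
Enumerate sums a + a' for a ≤ a' (symmetric, so this suffices):
a = -4: -4+-4=-8, -4+-2=-6, -4+-1=-5, -4+7=3, -4+10=6, -4+12=8
a = -2: -2+-2=-4, -2+-1=-3, -2+7=5, -2+10=8, -2+12=10
a = -1: -1+-1=-2, -1+7=6, -1+10=9, -1+12=11
a = 7: 7+7=14, 7+10=17, 7+12=19
a = 10: 10+10=20, 10+12=22
a = 12: 12+12=24
Distinct sums: {-8, -6, -5, -4, -3, -2, 3, 5, 6, 8, 9, 10, 11, 14, 17, 19, 20, 22, 24}
|A + A| = 19

|A + A| = 19


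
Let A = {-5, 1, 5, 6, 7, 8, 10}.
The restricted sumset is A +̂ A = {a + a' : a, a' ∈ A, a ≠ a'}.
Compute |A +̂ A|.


Restricted sumset: A +̂ A = {a + a' : a ∈ A, a' ∈ A, a ≠ a'}.
Equivalently, take A + A and drop any sum 2a that is achievable ONLY as a + a for a ∈ A (i.e. sums representable only with equal summands).
Enumerate pairs (a, a') with a < a' (symmetric, so each unordered pair gives one sum; this covers all a ≠ a'):
  -5 + 1 = -4
  -5 + 5 = 0
  -5 + 6 = 1
  -5 + 7 = 2
  -5 + 8 = 3
  -5 + 10 = 5
  1 + 5 = 6
  1 + 6 = 7
  1 + 7 = 8
  1 + 8 = 9
  1 + 10 = 11
  5 + 6 = 11
  5 + 7 = 12
  5 + 8 = 13
  5 + 10 = 15
  6 + 7 = 13
  6 + 8 = 14
  6 + 10 = 16
  7 + 8 = 15
  7 + 10 = 17
  8 + 10 = 18
Collected distinct sums: {-4, 0, 1, 2, 3, 5, 6, 7, 8, 9, 11, 12, 13, 14, 15, 16, 17, 18}
|A +̂ A| = 18
(Reference bound: |A +̂ A| ≥ 2|A| - 3 for |A| ≥ 2, with |A| = 7 giving ≥ 11.)

|A +̂ A| = 18


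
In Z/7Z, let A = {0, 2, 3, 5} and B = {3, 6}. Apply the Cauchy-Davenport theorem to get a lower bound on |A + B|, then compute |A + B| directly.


Cauchy-Davenport: |A + B| ≥ min(p, |A| + |B| - 1) for A, B nonempty in Z/pZ.
|A| = 4, |B| = 2, p = 7.
CD lower bound = min(7, 4 + 2 - 1) = min(7, 5) = 5.
Compute A + B mod 7 directly:
a = 0: 0+3=3, 0+6=6
a = 2: 2+3=5, 2+6=1
a = 3: 3+3=6, 3+6=2
a = 5: 5+3=1, 5+6=4
A + B = {1, 2, 3, 4, 5, 6}, so |A + B| = 6.
Verify: 6 ≥ 5? Yes ✓.

CD lower bound = 5, actual |A + B| = 6.


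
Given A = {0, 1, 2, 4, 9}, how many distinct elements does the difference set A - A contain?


A - A = {a - a' : a, a' ∈ A}; |A| = 5.
Bounds: 2|A|-1 ≤ |A - A| ≤ |A|² - |A| + 1, i.e. 9 ≤ |A - A| ≤ 21.
Note: 0 ∈ A - A always (from a - a). The set is symmetric: if d ∈ A - A then -d ∈ A - A.
Enumerate nonzero differences d = a - a' with a > a' (then include -d):
Positive differences: {1, 2, 3, 4, 5, 7, 8, 9}
Full difference set: {0} ∪ (positive diffs) ∪ (negative diffs).
|A - A| = 1 + 2·8 = 17 (matches direct enumeration: 17).

|A - A| = 17


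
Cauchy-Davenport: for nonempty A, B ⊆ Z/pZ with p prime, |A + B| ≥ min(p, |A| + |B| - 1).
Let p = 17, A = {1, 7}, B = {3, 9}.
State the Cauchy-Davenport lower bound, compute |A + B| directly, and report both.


Cauchy-Davenport: |A + B| ≥ min(p, |A| + |B| - 1) for A, B nonempty in Z/pZ.
|A| = 2, |B| = 2, p = 17.
CD lower bound = min(17, 2 + 2 - 1) = min(17, 3) = 3.
Compute A + B mod 17 directly:
a = 1: 1+3=4, 1+9=10
a = 7: 7+3=10, 7+9=16
A + B = {4, 10, 16}, so |A + B| = 3.
Verify: 3 ≥ 3? Yes ✓.

CD lower bound = 3, actual |A + B| = 3.


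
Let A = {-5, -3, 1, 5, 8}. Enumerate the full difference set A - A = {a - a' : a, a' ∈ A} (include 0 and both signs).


A - A = {a - a' : a, a' ∈ A}.
Compute a - a' for each ordered pair (a, a'):
a = -5: -5--5=0, -5--3=-2, -5-1=-6, -5-5=-10, -5-8=-13
a = -3: -3--5=2, -3--3=0, -3-1=-4, -3-5=-8, -3-8=-11
a = 1: 1--5=6, 1--3=4, 1-1=0, 1-5=-4, 1-8=-7
a = 5: 5--5=10, 5--3=8, 5-1=4, 5-5=0, 5-8=-3
a = 8: 8--5=13, 8--3=11, 8-1=7, 8-5=3, 8-8=0
Collecting distinct values (and noting 0 appears from a-a):
A - A = {-13, -11, -10, -8, -7, -6, -4, -3, -2, 0, 2, 3, 4, 6, 7, 8, 10, 11, 13}
|A - A| = 19

A - A = {-13, -11, -10, -8, -7, -6, -4, -3, -2, 0, 2, 3, 4, 6, 7, 8, 10, 11, 13}


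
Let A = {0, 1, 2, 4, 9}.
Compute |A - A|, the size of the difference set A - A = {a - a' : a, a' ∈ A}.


A - A = {a - a' : a, a' ∈ A}; |A| = 5.
Bounds: 2|A|-1 ≤ |A - A| ≤ |A|² - |A| + 1, i.e. 9 ≤ |A - A| ≤ 21.
Note: 0 ∈ A - A always (from a - a). The set is symmetric: if d ∈ A - A then -d ∈ A - A.
Enumerate nonzero differences d = a - a' with a > a' (then include -d):
Positive differences: {1, 2, 3, 4, 5, 7, 8, 9}
Full difference set: {0} ∪ (positive diffs) ∪ (negative diffs).
|A - A| = 1 + 2·8 = 17 (matches direct enumeration: 17).

|A - A| = 17


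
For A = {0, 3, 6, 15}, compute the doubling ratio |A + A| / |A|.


|A| = 4.
Compute A + A by enumerating all 16 pairs.
A + A = {0, 3, 6, 9, 12, 15, 18, 21, 30}, so |A + A| = 9.
K = |A + A| / |A| = 9/4 (already in lowest terms) ≈ 2.2500.
Reference: AP of size 4 gives K = 7/4 ≈ 1.7500; a fully generic set of size 4 gives K ≈ 2.5000.

|A| = 4, |A + A| = 9, K = 9/4.


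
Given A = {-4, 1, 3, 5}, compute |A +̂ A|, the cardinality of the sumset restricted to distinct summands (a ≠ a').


Restricted sumset: A +̂ A = {a + a' : a ∈ A, a' ∈ A, a ≠ a'}.
Equivalently, take A + A and drop any sum 2a that is achievable ONLY as a + a for a ∈ A (i.e. sums representable only with equal summands).
Enumerate pairs (a, a') with a < a' (symmetric, so each unordered pair gives one sum; this covers all a ≠ a'):
  -4 + 1 = -3
  -4 + 3 = -1
  -4 + 5 = 1
  1 + 3 = 4
  1 + 5 = 6
  3 + 5 = 8
Collected distinct sums: {-3, -1, 1, 4, 6, 8}
|A +̂ A| = 6
(Reference bound: |A +̂ A| ≥ 2|A| - 3 for |A| ≥ 2, with |A| = 4 giving ≥ 5.)

|A +̂ A| = 6


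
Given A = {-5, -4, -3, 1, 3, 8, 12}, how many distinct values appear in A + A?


A + A = {a + a' : a, a' ∈ A}; |A| = 7.
General bounds: 2|A| - 1 ≤ |A + A| ≤ |A|(|A|+1)/2, i.e. 13 ≤ |A + A| ≤ 28.
Lower bound 2|A|-1 is attained iff A is an arithmetic progression.
Enumerate sums a + a' for a ≤ a' (symmetric, so this suffices):
a = -5: -5+-5=-10, -5+-4=-9, -5+-3=-8, -5+1=-4, -5+3=-2, -5+8=3, -5+12=7
a = -4: -4+-4=-8, -4+-3=-7, -4+1=-3, -4+3=-1, -4+8=4, -4+12=8
a = -3: -3+-3=-6, -3+1=-2, -3+3=0, -3+8=5, -3+12=9
a = 1: 1+1=2, 1+3=4, 1+8=9, 1+12=13
a = 3: 3+3=6, 3+8=11, 3+12=15
a = 8: 8+8=16, 8+12=20
a = 12: 12+12=24
Distinct sums: {-10, -9, -8, -7, -6, -4, -3, -2, -1, 0, 2, 3, 4, 5, 6, 7, 8, 9, 11, 13, 15, 16, 20, 24}
|A + A| = 24

|A + A| = 24


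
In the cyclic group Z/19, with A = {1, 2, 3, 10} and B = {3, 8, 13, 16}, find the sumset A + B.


Work in Z/19Z: reduce every sum a + b modulo 19.
Enumerate all 16 pairs:
a = 1: 1+3=4, 1+8=9, 1+13=14, 1+16=17
a = 2: 2+3=5, 2+8=10, 2+13=15, 2+16=18
a = 3: 3+3=6, 3+8=11, 3+13=16, 3+16=0
a = 10: 10+3=13, 10+8=18, 10+13=4, 10+16=7
Distinct residues collected: {0, 4, 5, 6, 7, 9, 10, 11, 13, 14, 15, 16, 17, 18}
|A + B| = 14 (out of 19 total residues).

A + B = {0, 4, 5, 6, 7, 9, 10, 11, 13, 14, 15, 16, 17, 18}


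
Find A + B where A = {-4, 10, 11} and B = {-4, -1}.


A + B = {a + b : a ∈ A, b ∈ B}.
Enumerate all |A|·|B| = 3·2 = 6 pairs (a, b) and collect distinct sums.
a = -4: -4+-4=-8, -4+-1=-5
a = 10: 10+-4=6, 10+-1=9
a = 11: 11+-4=7, 11+-1=10
Collecting distinct sums: A + B = {-8, -5, 6, 7, 9, 10}
|A + B| = 6

A + B = {-8, -5, 6, 7, 9, 10}


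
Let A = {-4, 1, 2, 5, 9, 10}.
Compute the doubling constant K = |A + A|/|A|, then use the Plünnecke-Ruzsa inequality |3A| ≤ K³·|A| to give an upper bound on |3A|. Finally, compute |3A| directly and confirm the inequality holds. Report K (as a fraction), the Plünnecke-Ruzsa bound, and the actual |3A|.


|A| = 6.
Step 1: Compute A + A by enumerating all 36 pairs.
A + A = {-8, -3, -2, 1, 2, 3, 4, 5, 6, 7, 10, 11, 12, 14, 15, 18, 19, 20}, so |A + A| = 18.
Step 2: Doubling constant K = |A + A|/|A| = 18/6 = 18/6 ≈ 3.0000.
Step 3: Plünnecke-Ruzsa gives |3A| ≤ K³·|A| = (3.0000)³ · 6 ≈ 162.0000.
Step 4: Compute 3A = A + A + A directly by enumerating all triples (a,b,c) ∈ A³; |3A| = 35.
Step 5: Check 35 ≤ 162.0000? Yes ✓.

K = 18/6, Plünnecke-Ruzsa bound K³|A| ≈ 162.0000, |3A| = 35, inequality holds.


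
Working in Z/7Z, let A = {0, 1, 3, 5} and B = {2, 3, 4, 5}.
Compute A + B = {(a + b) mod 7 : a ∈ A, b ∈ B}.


Work in Z/7Z: reduce every sum a + b modulo 7.
Enumerate all 16 pairs:
a = 0: 0+2=2, 0+3=3, 0+4=4, 0+5=5
a = 1: 1+2=3, 1+3=4, 1+4=5, 1+5=6
a = 3: 3+2=5, 3+3=6, 3+4=0, 3+5=1
a = 5: 5+2=0, 5+3=1, 5+4=2, 5+5=3
Distinct residues collected: {0, 1, 2, 3, 4, 5, 6}
|A + B| = 7 (out of 7 total residues).

A + B = {0, 1, 2, 3, 4, 5, 6}


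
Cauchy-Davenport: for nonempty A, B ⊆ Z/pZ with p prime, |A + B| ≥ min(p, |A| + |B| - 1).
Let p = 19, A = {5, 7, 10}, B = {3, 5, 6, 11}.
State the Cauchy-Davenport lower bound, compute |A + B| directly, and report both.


Cauchy-Davenport: |A + B| ≥ min(p, |A| + |B| - 1) for A, B nonempty in Z/pZ.
|A| = 3, |B| = 4, p = 19.
CD lower bound = min(19, 3 + 4 - 1) = min(19, 6) = 6.
Compute A + B mod 19 directly:
a = 5: 5+3=8, 5+5=10, 5+6=11, 5+11=16
a = 7: 7+3=10, 7+5=12, 7+6=13, 7+11=18
a = 10: 10+3=13, 10+5=15, 10+6=16, 10+11=2
A + B = {2, 8, 10, 11, 12, 13, 15, 16, 18}, so |A + B| = 9.
Verify: 9 ≥ 6? Yes ✓.

CD lower bound = 6, actual |A + B| = 9.


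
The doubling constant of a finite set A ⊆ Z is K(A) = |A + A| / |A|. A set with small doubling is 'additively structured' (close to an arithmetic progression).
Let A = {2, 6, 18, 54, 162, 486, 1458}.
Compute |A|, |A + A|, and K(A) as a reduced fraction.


|A| = 7.
Compute A + A by enumerating all 49 pairs.
A + A = {4, 8, 12, 20, 24, 36, 56, 60, 72, 108, 164, 168, 180, 216, 324, 488, 492, 504, 540, 648, 972, 1460, 1464, 1476, 1512, 1620, 1944, 2916}, so |A + A| = 28.
K = |A + A| / |A| = 28/7 = 4/1 ≈ 4.0000.
Reference: AP of size 7 gives K = 13/7 ≈ 1.8571; a fully generic set of size 7 gives K ≈ 4.0000.

|A| = 7, |A + A| = 28, K = 28/7 = 4/1.


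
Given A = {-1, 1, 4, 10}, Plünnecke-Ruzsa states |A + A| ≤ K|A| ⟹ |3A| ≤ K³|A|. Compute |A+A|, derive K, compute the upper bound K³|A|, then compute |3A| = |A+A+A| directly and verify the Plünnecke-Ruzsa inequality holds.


|A| = 4.
Step 1: Compute A + A by enumerating all 16 pairs.
A + A = {-2, 0, 2, 3, 5, 8, 9, 11, 14, 20}, so |A + A| = 10.
Step 2: Doubling constant K = |A + A|/|A| = 10/4 = 10/4 ≈ 2.5000.
Step 3: Plünnecke-Ruzsa gives |3A| ≤ K³·|A| = (2.5000)³ · 4 ≈ 62.5000.
Step 4: Compute 3A = A + A + A directly by enumerating all triples (a,b,c) ∈ A³; |3A| = 19.
Step 5: Check 19 ≤ 62.5000? Yes ✓.

K = 10/4, Plünnecke-Ruzsa bound K³|A| ≈ 62.5000, |3A| = 19, inequality holds.


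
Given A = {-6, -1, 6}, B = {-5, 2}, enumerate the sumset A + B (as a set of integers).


A + B = {a + b : a ∈ A, b ∈ B}.
Enumerate all |A|·|B| = 3·2 = 6 pairs (a, b) and collect distinct sums.
a = -6: -6+-5=-11, -6+2=-4
a = -1: -1+-5=-6, -1+2=1
a = 6: 6+-5=1, 6+2=8
Collecting distinct sums: A + B = {-11, -6, -4, 1, 8}
|A + B| = 5

A + B = {-11, -6, -4, 1, 8}


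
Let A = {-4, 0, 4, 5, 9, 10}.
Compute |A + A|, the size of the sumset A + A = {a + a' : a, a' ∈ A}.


A + A = {a + a' : a, a' ∈ A}; |A| = 6.
General bounds: 2|A| - 1 ≤ |A + A| ≤ |A|(|A|+1)/2, i.e. 11 ≤ |A + A| ≤ 21.
Lower bound 2|A|-1 is attained iff A is an arithmetic progression.
Enumerate sums a + a' for a ≤ a' (symmetric, so this suffices):
a = -4: -4+-4=-8, -4+0=-4, -4+4=0, -4+5=1, -4+9=5, -4+10=6
a = 0: 0+0=0, 0+4=4, 0+5=5, 0+9=9, 0+10=10
a = 4: 4+4=8, 4+5=9, 4+9=13, 4+10=14
a = 5: 5+5=10, 5+9=14, 5+10=15
a = 9: 9+9=18, 9+10=19
a = 10: 10+10=20
Distinct sums: {-8, -4, 0, 1, 4, 5, 6, 8, 9, 10, 13, 14, 15, 18, 19, 20}
|A + A| = 16

|A + A| = 16


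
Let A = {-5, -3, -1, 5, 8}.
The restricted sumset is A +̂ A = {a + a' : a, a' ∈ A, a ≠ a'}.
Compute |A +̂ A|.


Restricted sumset: A +̂ A = {a + a' : a ∈ A, a' ∈ A, a ≠ a'}.
Equivalently, take A + A and drop any sum 2a that is achievable ONLY as a + a for a ∈ A (i.e. sums representable only with equal summands).
Enumerate pairs (a, a') with a < a' (symmetric, so each unordered pair gives one sum; this covers all a ≠ a'):
  -5 + -3 = -8
  -5 + -1 = -6
  -5 + 5 = 0
  -5 + 8 = 3
  -3 + -1 = -4
  -3 + 5 = 2
  -3 + 8 = 5
  -1 + 5 = 4
  -1 + 8 = 7
  5 + 8 = 13
Collected distinct sums: {-8, -6, -4, 0, 2, 3, 4, 5, 7, 13}
|A +̂ A| = 10
(Reference bound: |A +̂ A| ≥ 2|A| - 3 for |A| ≥ 2, with |A| = 5 giving ≥ 7.)

|A +̂ A| = 10


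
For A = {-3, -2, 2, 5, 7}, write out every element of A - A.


A - A = {a - a' : a, a' ∈ A}.
Compute a - a' for each ordered pair (a, a'):
a = -3: -3--3=0, -3--2=-1, -3-2=-5, -3-5=-8, -3-7=-10
a = -2: -2--3=1, -2--2=0, -2-2=-4, -2-5=-7, -2-7=-9
a = 2: 2--3=5, 2--2=4, 2-2=0, 2-5=-3, 2-7=-5
a = 5: 5--3=8, 5--2=7, 5-2=3, 5-5=0, 5-7=-2
a = 7: 7--3=10, 7--2=9, 7-2=5, 7-5=2, 7-7=0
Collecting distinct values (and noting 0 appears from a-a):
A - A = {-10, -9, -8, -7, -5, -4, -3, -2, -1, 0, 1, 2, 3, 4, 5, 7, 8, 9, 10}
|A - A| = 19

A - A = {-10, -9, -8, -7, -5, -4, -3, -2, -1, 0, 1, 2, 3, 4, 5, 7, 8, 9, 10}


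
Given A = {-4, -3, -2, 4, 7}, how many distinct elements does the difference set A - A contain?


A - A = {a - a' : a, a' ∈ A}; |A| = 5.
Bounds: 2|A|-1 ≤ |A - A| ≤ |A|² - |A| + 1, i.e. 9 ≤ |A - A| ≤ 21.
Note: 0 ∈ A - A always (from a - a). The set is symmetric: if d ∈ A - A then -d ∈ A - A.
Enumerate nonzero differences d = a - a' with a > a' (then include -d):
Positive differences: {1, 2, 3, 6, 7, 8, 9, 10, 11}
Full difference set: {0} ∪ (positive diffs) ∪ (negative diffs).
|A - A| = 1 + 2·9 = 19 (matches direct enumeration: 19).

|A - A| = 19


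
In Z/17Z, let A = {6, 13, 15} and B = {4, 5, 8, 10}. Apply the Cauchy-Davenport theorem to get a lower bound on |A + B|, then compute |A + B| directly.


Cauchy-Davenport: |A + B| ≥ min(p, |A| + |B| - 1) for A, B nonempty in Z/pZ.
|A| = 3, |B| = 4, p = 17.
CD lower bound = min(17, 3 + 4 - 1) = min(17, 6) = 6.
Compute A + B mod 17 directly:
a = 6: 6+4=10, 6+5=11, 6+8=14, 6+10=16
a = 13: 13+4=0, 13+5=1, 13+8=4, 13+10=6
a = 15: 15+4=2, 15+5=3, 15+8=6, 15+10=8
A + B = {0, 1, 2, 3, 4, 6, 8, 10, 11, 14, 16}, so |A + B| = 11.
Verify: 11 ≥ 6? Yes ✓.

CD lower bound = 6, actual |A + B| = 11.


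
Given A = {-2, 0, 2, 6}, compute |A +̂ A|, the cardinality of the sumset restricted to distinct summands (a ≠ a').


Restricted sumset: A +̂ A = {a + a' : a ∈ A, a' ∈ A, a ≠ a'}.
Equivalently, take A + A and drop any sum 2a that is achievable ONLY as a + a for a ∈ A (i.e. sums representable only with equal summands).
Enumerate pairs (a, a') with a < a' (symmetric, so each unordered pair gives one sum; this covers all a ≠ a'):
  -2 + 0 = -2
  -2 + 2 = 0
  -2 + 6 = 4
  0 + 2 = 2
  0 + 6 = 6
  2 + 6 = 8
Collected distinct sums: {-2, 0, 2, 4, 6, 8}
|A +̂ A| = 6
(Reference bound: |A +̂ A| ≥ 2|A| - 3 for |A| ≥ 2, with |A| = 4 giving ≥ 5.)

|A +̂ A| = 6


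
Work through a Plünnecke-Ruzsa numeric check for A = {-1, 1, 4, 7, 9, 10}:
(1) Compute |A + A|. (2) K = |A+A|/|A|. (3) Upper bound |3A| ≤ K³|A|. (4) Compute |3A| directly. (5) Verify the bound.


|A| = 6.
Step 1: Compute A + A by enumerating all 36 pairs.
A + A = {-2, 0, 2, 3, 5, 6, 8, 9, 10, 11, 13, 14, 16, 17, 18, 19, 20}, so |A + A| = 17.
Step 2: Doubling constant K = |A + A|/|A| = 17/6 = 17/6 ≈ 2.8333.
Step 3: Plünnecke-Ruzsa gives |3A| ≤ K³·|A| = (2.8333)³ · 6 ≈ 136.4722.
Step 4: Compute 3A = A + A + A directly by enumerating all triples (a,b,c) ∈ A³; |3A| = 32.
Step 5: Check 32 ≤ 136.4722? Yes ✓.

K = 17/6, Plünnecke-Ruzsa bound K³|A| ≈ 136.4722, |3A| = 32, inequality holds.


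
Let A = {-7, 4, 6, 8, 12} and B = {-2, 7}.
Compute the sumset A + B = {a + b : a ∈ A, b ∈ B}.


A + B = {a + b : a ∈ A, b ∈ B}.
Enumerate all |A|·|B| = 5·2 = 10 pairs (a, b) and collect distinct sums.
a = -7: -7+-2=-9, -7+7=0
a = 4: 4+-2=2, 4+7=11
a = 6: 6+-2=4, 6+7=13
a = 8: 8+-2=6, 8+7=15
a = 12: 12+-2=10, 12+7=19
Collecting distinct sums: A + B = {-9, 0, 2, 4, 6, 10, 11, 13, 15, 19}
|A + B| = 10

A + B = {-9, 0, 2, 4, 6, 10, 11, 13, 15, 19}


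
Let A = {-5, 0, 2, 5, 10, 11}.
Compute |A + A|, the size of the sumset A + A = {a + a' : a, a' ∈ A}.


A + A = {a + a' : a, a' ∈ A}; |A| = 6.
General bounds: 2|A| - 1 ≤ |A + A| ≤ |A|(|A|+1)/2, i.e. 11 ≤ |A + A| ≤ 21.
Lower bound 2|A|-1 is attained iff A is an arithmetic progression.
Enumerate sums a + a' for a ≤ a' (symmetric, so this suffices):
a = -5: -5+-5=-10, -5+0=-5, -5+2=-3, -5+5=0, -5+10=5, -5+11=6
a = 0: 0+0=0, 0+2=2, 0+5=5, 0+10=10, 0+11=11
a = 2: 2+2=4, 2+5=7, 2+10=12, 2+11=13
a = 5: 5+5=10, 5+10=15, 5+11=16
a = 10: 10+10=20, 10+11=21
a = 11: 11+11=22
Distinct sums: {-10, -5, -3, 0, 2, 4, 5, 6, 7, 10, 11, 12, 13, 15, 16, 20, 21, 22}
|A + A| = 18

|A + A| = 18


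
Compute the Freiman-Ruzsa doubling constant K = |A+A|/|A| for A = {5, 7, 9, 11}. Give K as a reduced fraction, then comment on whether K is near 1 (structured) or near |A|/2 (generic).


|A| = 4.
Compute A + A by enumerating all 16 pairs.
A + A = {10, 12, 14, 16, 18, 20, 22}, so |A + A| = 7.
K = |A + A| / |A| = 7/4 (already in lowest terms) ≈ 1.7500.
Reference: AP of size 4 gives K = 7/4 ≈ 1.7500; a fully generic set of size 4 gives K ≈ 2.5000.

|A| = 4, |A + A| = 7, K = 7/4.


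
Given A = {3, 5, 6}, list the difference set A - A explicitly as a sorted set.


A - A = {a - a' : a, a' ∈ A}.
Compute a - a' for each ordered pair (a, a'):
a = 3: 3-3=0, 3-5=-2, 3-6=-3
a = 5: 5-3=2, 5-5=0, 5-6=-1
a = 6: 6-3=3, 6-5=1, 6-6=0
Collecting distinct values (and noting 0 appears from a-a):
A - A = {-3, -2, -1, 0, 1, 2, 3}
|A - A| = 7

A - A = {-3, -2, -1, 0, 1, 2, 3}


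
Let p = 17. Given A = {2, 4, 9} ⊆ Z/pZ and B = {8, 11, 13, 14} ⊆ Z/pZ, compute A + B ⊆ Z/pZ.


Work in Z/17Z: reduce every sum a + b modulo 17.
Enumerate all 12 pairs:
a = 2: 2+8=10, 2+11=13, 2+13=15, 2+14=16
a = 4: 4+8=12, 4+11=15, 4+13=0, 4+14=1
a = 9: 9+8=0, 9+11=3, 9+13=5, 9+14=6
Distinct residues collected: {0, 1, 3, 5, 6, 10, 12, 13, 15, 16}
|A + B| = 10 (out of 17 total residues).

A + B = {0, 1, 3, 5, 6, 10, 12, 13, 15, 16}


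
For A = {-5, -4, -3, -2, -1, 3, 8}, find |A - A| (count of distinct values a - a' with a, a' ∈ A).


A - A = {a - a' : a, a' ∈ A}; |A| = 7.
Bounds: 2|A|-1 ≤ |A - A| ≤ |A|² - |A| + 1, i.e. 13 ≤ |A - A| ≤ 43.
Note: 0 ∈ A - A always (from a - a). The set is symmetric: if d ∈ A - A then -d ∈ A - A.
Enumerate nonzero differences d = a - a' with a > a' (then include -d):
Positive differences: {1, 2, 3, 4, 5, 6, 7, 8, 9, 10, 11, 12, 13}
Full difference set: {0} ∪ (positive diffs) ∪ (negative diffs).
|A - A| = 1 + 2·13 = 27 (matches direct enumeration: 27).

|A - A| = 27


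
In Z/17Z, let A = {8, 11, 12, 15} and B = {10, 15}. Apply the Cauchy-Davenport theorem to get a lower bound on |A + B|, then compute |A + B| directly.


Cauchy-Davenport: |A + B| ≥ min(p, |A| + |B| - 1) for A, B nonempty in Z/pZ.
|A| = 4, |B| = 2, p = 17.
CD lower bound = min(17, 4 + 2 - 1) = min(17, 5) = 5.
Compute A + B mod 17 directly:
a = 8: 8+10=1, 8+15=6
a = 11: 11+10=4, 11+15=9
a = 12: 12+10=5, 12+15=10
a = 15: 15+10=8, 15+15=13
A + B = {1, 4, 5, 6, 8, 9, 10, 13}, so |A + B| = 8.
Verify: 8 ≥ 5? Yes ✓.

CD lower bound = 5, actual |A + B| = 8.


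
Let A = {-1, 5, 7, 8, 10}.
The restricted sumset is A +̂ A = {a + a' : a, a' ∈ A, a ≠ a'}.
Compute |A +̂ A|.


Restricted sumset: A +̂ A = {a + a' : a ∈ A, a' ∈ A, a ≠ a'}.
Equivalently, take A + A and drop any sum 2a that is achievable ONLY as a + a for a ∈ A (i.e. sums representable only with equal summands).
Enumerate pairs (a, a') with a < a' (symmetric, so each unordered pair gives one sum; this covers all a ≠ a'):
  -1 + 5 = 4
  -1 + 7 = 6
  -1 + 8 = 7
  -1 + 10 = 9
  5 + 7 = 12
  5 + 8 = 13
  5 + 10 = 15
  7 + 8 = 15
  7 + 10 = 17
  8 + 10 = 18
Collected distinct sums: {4, 6, 7, 9, 12, 13, 15, 17, 18}
|A +̂ A| = 9
(Reference bound: |A +̂ A| ≥ 2|A| - 3 for |A| ≥ 2, with |A| = 5 giving ≥ 7.)

|A +̂ A| = 9


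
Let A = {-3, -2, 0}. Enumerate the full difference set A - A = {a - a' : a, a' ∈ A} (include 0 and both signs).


A - A = {a - a' : a, a' ∈ A}.
Compute a - a' for each ordered pair (a, a'):
a = -3: -3--3=0, -3--2=-1, -3-0=-3
a = -2: -2--3=1, -2--2=0, -2-0=-2
a = 0: 0--3=3, 0--2=2, 0-0=0
Collecting distinct values (and noting 0 appears from a-a):
A - A = {-3, -2, -1, 0, 1, 2, 3}
|A - A| = 7

A - A = {-3, -2, -1, 0, 1, 2, 3}


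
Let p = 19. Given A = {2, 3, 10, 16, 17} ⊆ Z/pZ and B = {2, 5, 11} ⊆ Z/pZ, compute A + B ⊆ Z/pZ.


Work in Z/19Z: reduce every sum a + b modulo 19.
Enumerate all 15 pairs:
a = 2: 2+2=4, 2+5=7, 2+11=13
a = 3: 3+2=5, 3+5=8, 3+11=14
a = 10: 10+2=12, 10+5=15, 10+11=2
a = 16: 16+2=18, 16+5=2, 16+11=8
a = 17: 17+2=0, 17+5=3, 17+11=9
Distinct residues collected: {0, 2, 3, 4, 5, 7, 8, 9, 12, 13, 14, 15, 18}
|A + B| = 13 (out of 19 total residues).

A + B = {0, 2, 3, 4, 5, 7, 8, 9, 12, 13, 14, 15, 18}


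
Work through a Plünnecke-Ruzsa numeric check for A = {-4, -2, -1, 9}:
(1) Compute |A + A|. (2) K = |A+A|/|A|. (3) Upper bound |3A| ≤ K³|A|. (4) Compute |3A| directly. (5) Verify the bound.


|A| = 4.
Step 1: Compute A + A by enumerating all 16 pairs.
A + A = {-8, -6, -5, -4, -3, -2, 5, 7, 8, 18}, so |A + A| = 10.
Step 2: Doubling constant K = |A + A|/|A| = 10/4 = 10/4 ≈ 2.5000.
Step 3: Plünnecke-Ruzsa gives |3A| ≤ K³·|A| = (2.5000)³ · 4 ≈ 62.5000.
Step 4: Compute 3A = A + A + A directly by enumerating all triples (a,b,c) ∈ A³; |3A| = 19.
Step 5: Check 19 ≤ 62.5000? Yes ✓.

K = 10/4, Plünnecke-Ruzsa bound K³|A| ≈ 62.5000, |3A| = 19, inequality holds.


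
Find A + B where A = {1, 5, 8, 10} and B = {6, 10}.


A + B = {a + b : a ∈ A, b ∈ B}.
Enumerate all |A|·|B| = 4·2 = 8 pairs (a, b) and collect distinct sums.
a = 1: 1+6=7, 1+10=11
a = 5: 5+6=11, 5+10=15
a = 8: 8+6=14, 8+10=18
a = 10: 10+6=16, 10+10=20
Collecting distinct sums: A + B = {7, 11, 14, 15, 16, 18, 20}
|A + B| = 7

A + B = {7, 11, 14, 15, 16, 18, 20}


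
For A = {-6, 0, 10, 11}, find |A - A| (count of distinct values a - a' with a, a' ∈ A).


A - A = {a - a' : a, a' ∈ A}; |A| = 4.
Bounds: 2|A|-1 ≤ |A - A| ≤ |A|² - |A| + 1, i.e. 7 ≤ |A - A| ≤ 13.
Note: 0 ∈ A - A always (from a - a). The set is symmetric: if d ∈ A - A then -d ∈ A - A.
Enumerate nonzero differences d = a - a' with a > a' (then include -d):
Positive differences: {1, 6, 10, 11, 16, 17}
Full difference set: {0} ∪ (positive diffs) ∪ (negative diffs).
|A - A| = 1 + 2·6 = 13 (matches direct enumeration: 13).

|A - A| = 13


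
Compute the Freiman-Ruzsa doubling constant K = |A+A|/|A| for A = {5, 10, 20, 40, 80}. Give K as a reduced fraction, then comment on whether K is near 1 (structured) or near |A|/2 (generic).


|A| = 5.
Compute A + A by enumerating all 25 pairs.
A + A = {10, 15, 20, 25, 30, 40, 45, 50, 60, 80, 85, 90, 100, 120, 160}, so |A + A| = 15.
K = |A + A| / |A| = 15/5 = 3/1 ≈ 3.0000.
Reference: AP of size 5 gives K = 9/5 ≈ 1.8000; a fully generic set of size 5 gives K ≈ 3.0000.

|A| = 5, |A + A| = 15, K = 15/5 = 3/1.


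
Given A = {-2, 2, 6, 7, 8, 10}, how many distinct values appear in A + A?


A + A = {a + a' : a, a' ∈ A}; |A| = 6.
General bounds: 2|A| - 1 ≤ |A + A| ≤ |A|(|A|+1)/2, i.e. 11 ≤ |A + A| ≤ 21.
Lower bound 2|A|-1 is attained iff A is an arithmetic progression.
Enumerate sums a + a' for a ≤ a' (symmetric, so this suffices):
a = -2: -2+-2=-4, -2+2=0, -2+6=4, -2+7=5, -2+8=6, -2+10=8
a = 2: 2+2=4, 2+6=8, 2+7=9, 2+8=10, 2+10=12
a = 6: 6+6=12, 6+7=13, 6+8=14, 6+10=16
a = 7: 7+7=14, 7+8=15, 7+10=17
a = 8: 8+8=16, 8+10=18
a = 10: 10+10=20
Distinct sums: {-4, 0, 4, 5, 6, 8, 9, 10, 12, 13, 14, 15, 16, 17, 18, 20}
|A + A| = 16

|A + A| = 16


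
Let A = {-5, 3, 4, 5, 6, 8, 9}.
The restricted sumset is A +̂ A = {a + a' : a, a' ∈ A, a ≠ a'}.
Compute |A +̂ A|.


Restricted sumset: A +̂ A = {a + a' : a ∈ A, a' ∈ A, a ≠ a'}.
Equivalently, take A + A and drop any sum 2a that is achievable ONLY as a + a for a ∈ A (i.e. sums representable only with equal summands).
Enumerate pairs (a, a') with a < a' (symmetric, so each unordered pair gives one sum; this covers all a ≠ a'):
  -5 + 3 = -2
  -5 + 4 = -1
  -5 + 5 = 0
  -5 + 6 = 1
  -5 + 8 = 3
  -5 + 9 = 4
  3 + 4 = 7
  3 + 5 = 8
  3 + 6 = 9
  3 + 8 = 11
  3 + 9 = 12
  4 + 5 = 9
  4 + 6 = 10
  4 + 8 = 12
  4 + 9 = 13
  5 + 6 = 11
  5 + 8 = 13
  5 + 9 = 14
  6 + 8 = 14
  6 + 9 = 15
  8 + 9 = 17
Collected distinct sums: {-2, -1, 0, 1, 3, 4, 7, 8, 9, 10, 11, 12, 13, 14, 15, 17}
|A +̂ A| = 16
(Reference bound: |A +̂ A| ≥ 2|A| - 3 for |A| ≥ 2, with |A| = 7 giving ≥ 11.)

|A +̂ A| = 16


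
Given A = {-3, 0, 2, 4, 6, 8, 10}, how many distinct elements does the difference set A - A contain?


A - A = {a - a' : a, a' ∈ A}; |A| = 7.
Bounds: 2|A|-1 ≤ |A - A| ≤ |A|² - |A| + 1, i.e. 13 ≤ |A - A| ≤ 43.
Note: 0 ∈ A - A always (from a - a). The set is symmetric: if d ∈ A - A then -d ∈ A - A.
Enumerate nonzero differences d = a - a' with a > a' (then include -d):
Positive differences: {2, 3, 4, 5, 6, 7, 8, 9, 10, 11, 13}
Full difference set: {0} ∪ (positive diffs) ∪ (negative diffs).
|A - A| = 1 + 2·11 = 23 (matches direct enumeration: 23).

|A - A| = 23


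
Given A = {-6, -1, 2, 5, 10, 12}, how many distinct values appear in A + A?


A + A = {a + a' : a, a' ∈ A}; |A| = 6.
General bounds: 2|A| - 1 ≤ |A + A| ≤ |A|(|A|+1)/2, i.e. 11 ≤ |A + A| ≤ 21.
Lower bound 2|A|-1 is attained iff A is an arithmetic progression.
Enumerate sums a + a' for a ≤ a' (symmetric, so this suffices):
a = -6: -6+-6=-12, -6+-1=-7, -6+2=-4, -6+5=-1, -6+10=4, -6+12=6
a = -1: -1+-1=-2, -1+2=1, -1+5=4, -1+10=9, -1+12=11
a = 2: 2+2=4, 2+5=7, 2+10=12, 2+12=14
a = 5: 5+5=10, 5+10=15, 5+12=17
a = 10: 10+10=20, 10+12=22
a = 12: 12+12=24
Distinct sums: {-12, -7, -4, -2, -1, 1, 4, 6, 7, 9, 10, 11, 12, 14, 15, 17, 20, 22, 24}
|A + A| = 19

|A + A| = 19


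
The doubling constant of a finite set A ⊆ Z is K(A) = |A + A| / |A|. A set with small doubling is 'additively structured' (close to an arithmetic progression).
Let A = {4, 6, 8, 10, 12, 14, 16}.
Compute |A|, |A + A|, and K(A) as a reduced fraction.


|A| = 7.
Compute A + A by enumerating all 49 pairs.
A + A = {8, 10, 12, 14, 16, 18, 20, 22, 24, 26, 28, 30, 32}, so |A + A| = 13.
K = |A + A| / |A| = 13/7 (already in lowest terms) ≈ 1.8571.
Reference: AP of size 7 gives K = 13/7 ≈ 1.8571; a fully generic set of size 7 gives K ≈ 4.0000.

|A| = 7, |A + A| = 13, K = 13/7.


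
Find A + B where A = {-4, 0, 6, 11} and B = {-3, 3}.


A + B = {a + b : a ∈ A, b ∈ B}.
Enumerate all |A|·|B| = 4·2 = 8 pairs (a, b) and collect distinct sums.
a = -4: -4+-3=-7, -4+3=-1
a = 0: 0+-3=-3, 0+3=3
a = 6: 6+-3=3, 6+3=9
a = 11: 11+-3=8, 11+3=14
Collecting distinct sums: A + B = {-7, -3, -1, 3, 8, 9, 14}
|A + B| = 7

A + B = {-7, -3, -1, 3, 8, 9, 14}


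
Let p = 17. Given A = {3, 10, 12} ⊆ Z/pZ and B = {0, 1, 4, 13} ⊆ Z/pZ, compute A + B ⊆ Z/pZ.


Work in Z/17Z: reduce every sum a + b modulo 17.
Enumerate all 12 pairs:
a = 3: 3+0=3, 3+1=4, 3+4=7, 3+13=16
a = 10: 10+0=10, 10+1=11, 10+4=14, 10+13=6
a = 12: 12+0=12, 12+1=13, 12+4=16, 12+13=8
Distinct residues collected: {3, 4, 6, 7, 8, 10, 11, 12, 13, 14, 16}
|A + B| = 11 (out of 17 total residues).

A + B = {3, 4, 6, 7, 8, 10, 11, 12, 13, 14, 16}


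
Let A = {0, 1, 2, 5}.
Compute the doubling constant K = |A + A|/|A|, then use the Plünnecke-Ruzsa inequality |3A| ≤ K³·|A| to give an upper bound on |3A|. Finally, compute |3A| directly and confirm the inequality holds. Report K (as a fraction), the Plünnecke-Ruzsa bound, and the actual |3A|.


|A| = 4.
Step 1: Compute A + A by enumerating all 16 pairs.
A + A = {0, 1, 2, 3, 4, 5, 6, 7, 10}, so |A + A| = 9.
Step 2: Doubling constant K = |A + A|/|A| = 9/4 = 9/4 ≈ 2.2500.
Step 3: Plünnecke-Ruzsa gives |3A| ≤ K³·|A| = (2.2500)³ · 4 ≈ 45.5625.
Step 4: Compute 3A = A + A + A directly by enumerating all triples (a,b,c) ∈ A³; |3A| = 14.
Step 5: Check 14 ≤ 45.5625? Yes ✓.

K = 9/4, Plünnecke-Ruzsa bound K³|A| ≈ 45.5625, |3A| = 14, inequality holds.


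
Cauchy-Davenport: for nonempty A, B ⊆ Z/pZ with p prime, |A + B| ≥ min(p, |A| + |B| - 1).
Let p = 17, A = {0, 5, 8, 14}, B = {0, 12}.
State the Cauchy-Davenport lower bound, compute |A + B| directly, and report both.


Cauchy-Davenport: |A + B| ≥ min(p, |A| + |B| - 1) for A, B nonempty in Z/pZ.
|A| = 4, |B| = 2, p = 17.
CD lower bound = min(17, 4 + 2 - 1) = min(17, 5) = 5.
Compute A + B mod 17 directly:
a = 0: 0+0=0, 0+12=12
a = 5: 5+0=5, 5+12=0
a = 8: 8+0=8, 8+12=3
a = 14: 14+0=14, 14+12=9
A + B = {0, 3, 5, 8, 9, 12, 14}, so |A + B| = 7.
Verify: 7 ≥ 5? Yes ✓.

CD lower bound = 5, actual |A + B| = 7.


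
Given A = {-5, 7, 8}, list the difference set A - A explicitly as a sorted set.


A - A = {a - a' : a, a' ∈ A}.
Compute a - a' for each ordered pair (a, a'):
a = -5: -5--5=0, -5-7=-12, -5-8=-13
a = 7: 7--5=12, 7-7=0, 7-8=-1
a = 8: 8--5=13, 8-7=1, 8-8=0
Collecting distinct values (and noting 0 appears from a-a):
A - A = {-13, -12, -1, 0, 1, 12, 13}
|A - A| = 7

A - A = {-13, -12, -1, 0, 1, 12, 13}


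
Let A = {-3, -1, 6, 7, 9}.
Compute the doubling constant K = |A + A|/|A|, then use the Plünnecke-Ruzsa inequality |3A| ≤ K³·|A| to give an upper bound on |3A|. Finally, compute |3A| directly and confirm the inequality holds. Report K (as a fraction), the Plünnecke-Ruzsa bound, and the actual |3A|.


|A| = 5.
Step 1: Compute A + A by enumerating all 25 pairs.
A + A = {-6, -4, -2, 3, 4, 5, 6, 8, 12, 13, 14, 15, 16, 18}, so |A + A| = 14.
Step 2: Doubling constant K = |A + A|/|A| = 14/5 = 14/5 ≈ 2.8000.
Step 3: Plünnecke-Ruzsa gives |3A| ≤ K³·|A| = (2.8000)³ · 5 ≈ 109.7600.
Step 4: Compute 3A = A + A + A directly by enumerating all triples (a,b,c) ∈ A³; |3A| = 28.
Step 5: Check 28 ≤ 109.7600? Yes ✓.

K = 14/5, Plünnecke-Ruzsa bound K³|A| ≈ 109.7600, |3A| = 28, inequality holds.


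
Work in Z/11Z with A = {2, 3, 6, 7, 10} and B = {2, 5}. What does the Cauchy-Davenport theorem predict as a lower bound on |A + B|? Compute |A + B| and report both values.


Cauchy-Davenport: |A + B| ≥ min(p, |A| + |B| - 1) for A, B nonempty in Z/pZ.
|A| = 5, |B| = 2, p = 11.
CD lower bound = min(11, 5 + 2 - 1) = min(11, 6) = 6.
Compute A + B mod 11 directly:
a = 2: 2+2=4, 2+5=7
a = 3: 3+2=5, 3+5=8
a = 6: 6+2=8, 6+5=0
a = 7: 7+2=9, 7+5=1
a = 10: 10+2=1, 10+5=4
A + B = {0, 1, 4, 5, 7, 8, 9}, so |A + B| = 7.
Verify: 7 ≥ 6? Yes ✓.

CD lower bound = 6, actual |A + B| = 7.


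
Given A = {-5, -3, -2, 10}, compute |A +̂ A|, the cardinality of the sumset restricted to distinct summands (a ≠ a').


Restricted sumset: A +̂ A = {a + a' : a ∈ A, a' ∈ A, a ≠ a'}.
Equivalently, take A + A and drop any sum 2a that is achievable ONLY as a + a for a ∈ A (i.e. sums representable only with equal summands).
Enumerate pairs (a, a') with a < a' (symmetric, so each unordered pair gives one sum; this covers all a ≠ a'):
  -5 + -3 = -8
  -5 + -2 = -7
  -5 + 10 = 5
  -3 + -2 = -5
  -3 + 10 = 7
  -2 + 10 = 8
Collected distinct sums: {-8, -7, -5, 5, 7, 8}
|A +̂ A| = 6
(Reference bound: |A +̂ A| ≥ 2|A| - 3 for |A| ≥ 2, with |A| = 4 giving ≥ 5.)

|A +̂ A| = 6


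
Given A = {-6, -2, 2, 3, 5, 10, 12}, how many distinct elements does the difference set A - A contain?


A - A = {a - a' : a, a' ∈ A}; |A| = 7.
Bounds: 2|A|-1 ≤ |A - A| ≤ |A|² - |A| + 1, i.e. 13 ≤ |A - A| ≤ 43.
Note: 0 ∈ A - A always (from a - a). The set is symmetric: if d ∈ A - A then -d ∈ A - A.
Enumerate nonzero differences d = a - a' with a > a' (then include -d):
Positive differences: {1, 2, 3, 4, 5, 7, 8, 9, 10, 11, 12, 14, 16, 18}
Full difference set: {0} ∪ (positive diffs) ∪ (negative diffs).
|A - A| = 1 + 2·14 = 29 (matches direct enumeration: 29).

|A - A| = 29


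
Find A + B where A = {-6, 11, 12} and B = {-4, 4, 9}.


A + B = {a + b : a ∈ A, b ∈ B}.
Enumerate all |A|·|B| = 3·3 = 9 pairs (a, b) and collect distinct sums.
a = -6: -6+-4=-10, -6+4=-2, -6+9=3
a = 11: 11+-4=7, 11+4=15, 11+9=20
a = 12: 12+-4=8, 12+4=16, 12+9=21
Collecting distinct sums: A + B = {-10, -2, 3, 7, 8, 15, 16, 20, 21}
|A + B| = 9

A + B = {-10, -2, 3, 7, 8, 15, 16, 20, 21}


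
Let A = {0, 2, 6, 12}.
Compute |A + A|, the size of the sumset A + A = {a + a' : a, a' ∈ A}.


A + A = {a + a' : a, a' ∈ A}; |A| = 4.
General bounds: 2|A| - 1 ≤ |A + A| ≤ |A|(|A|+1)/2, i.e. 7 ≤ |A + A| ≤ 10.
Lower bound 2|A|-1 is attained iff A is an arithmetic progression.
Enumerate sums a + a' for a ≤ a' (symmetric, so this suffices):
a = 0: 0+0=0, 0+2=2, 0+6=6, 0+12=12
a = 2: 2+2=4, 2+6=8, 2+12=14
a = 6: 6+6=12, 6+12=18
a = 12: 12+12=24
Distinct sums: {0, 2, 4, 6, 8, 12, 14, 18, 24}
|A + A| = 9

|A + A| = 9


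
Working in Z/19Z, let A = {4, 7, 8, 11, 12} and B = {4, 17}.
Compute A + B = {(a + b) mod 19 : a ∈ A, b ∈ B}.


Work in Z/19Z: reduce every sum a + b modulo 19.
Enumerate all 10 pairs:
a = 4: 4+4=8, 4+17=2
a = 7: 7+4=11, 7+17=5
a = 8: 8+4=12, 8+17=6
a = 11: 11+4=15, 11+17=9
a = 12: 12+4=16, 12+17=10
Distinct residues collected: {2, 5, 6, 8, 9, 10, 11, 12, 15, 16}
|A + B| = 10 (out of 19 total residues).

A + B = {2, 5, 6, 8, 9, 10, 11, 12, 15, 16}


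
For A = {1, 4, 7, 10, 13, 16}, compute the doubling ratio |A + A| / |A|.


|A| = 6.
Compute A + A by enumerating all 36 pairs.
A + A = {2, 5, 8, 11, 14, 17, 20, 23, 26, 29, 32}, so |A + A| = 11.
K = |A + A| / |A| = 11/6 (already in lowest terms) ≈ 1.8333.
Reference: AP of size 6 gives K = 11/6 ≈ 1.8333; a fully generic set of size 6 gives K ≈ 3.5000.

|A| = 6, |A + A| = 11, K = 11/6.


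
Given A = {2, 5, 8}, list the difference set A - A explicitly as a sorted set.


A - A = {a - a' : a, a' ∈ A}.
Compute a - a' for each ordered pair (a, a'):
a = 2: 2-2=0, 2-5=-3, 2-8=-6
a = 5: 5-2=3, 5-5=0, 5-8=-3
a = 8: 8-2=6, 8-5=3, 8-8=0
Collecting distinct values (and noting 0 appears from a-a):
A - A = {-6, -3, 0, 3, 6}
|A - A| = 5

A - A = {-6, -3, 0, 3, 6}


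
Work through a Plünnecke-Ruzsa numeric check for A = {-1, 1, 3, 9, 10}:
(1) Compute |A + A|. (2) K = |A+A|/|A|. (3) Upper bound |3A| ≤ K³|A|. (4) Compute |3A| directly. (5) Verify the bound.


|A| = 5.
Step 1: Compute A + A by enumerating all 25 pairs.
A + A = {-2, 0, 2, 4, 6, 8, 9, 10, 11, 12, 13, 18, 19, 20}, so |A + A| = 14.
Step 2: Doubling constant K = |A + A|/|A| = 14/5 = 14/5 ≈ 2.8000.
Step 3: Plünnecke-Ruzsa gives |3A| ≤ K³·|A| = (2.8000)³ · 5 ≈ 109.7600.
Step 4: Compute 3A = A + A + A directly by enumerating all triples (a,b,c) ∈ A³; |3A| = 26.
Step 5: Check 26 ≤ 109.7600? Yes ✓.

K = 14/5, Plünnecke-Ruzsa bound K³|A| ≈ 109.7600, |3A| = 26, inequality holds.
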